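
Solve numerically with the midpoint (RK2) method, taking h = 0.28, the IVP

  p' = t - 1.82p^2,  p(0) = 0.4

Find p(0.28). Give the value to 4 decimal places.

0.3734

Midpoint: k1 = f(t_n, p_n); k2 = f(t_n + h/2, p_n + (h/2)·k1); p_{n+1} = p_n + h·k2.
t=0.000000, p=0.400000:
  k1 = f(0.000000, 0.400000) = -0.291200
  k2 = f(0.140000, 0.359232) = -0.094867
  p ← 0.400000 + 0.28·(-0.094867) = 0.373437
p(0.28) ≈ 0.3734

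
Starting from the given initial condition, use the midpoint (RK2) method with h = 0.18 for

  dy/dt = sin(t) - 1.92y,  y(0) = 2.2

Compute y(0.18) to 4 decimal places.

1.5872

Midpoint: k1 = f(t_n, y_n); k2 = f(t_n + h/2, y_n + (h/2)·k1); y_{n+1} = y_n + h·k2.
t=0.000000, y=2.200000:
  k1 = f(0.000000, 2.200000) = -4.224000
  k2 = f(0.090000, 1.819840) = -3.404214
  y ← 2.200000 + 0.18·(-3.404214) = 1.587241
y(0.18) ≈ 1.5872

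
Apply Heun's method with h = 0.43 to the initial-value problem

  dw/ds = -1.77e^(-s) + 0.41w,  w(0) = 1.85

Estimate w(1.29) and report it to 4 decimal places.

1.3114

Heun: k1 = f(s_n, w_n); k2 = f(s_n + h, w_n + h·k1); w_{n+1} = w_n + (h/2)·(k1 + k2).
s=0.000000, w=1.850000:
  k1 = f(0.000000, 1.850000) = -1.011500
  k2 = f(0.430000, 1.415055) = -0.571229
  w ← 1.850000 + (0.43/2)·(-1.011500 + (-0.571229)) = 1.509713
s=0.430000, w=1.509713:
  k1 = f(0.430000, 1.509713) = -0.532419
  k2 = f(0.860000, 1.280773) = -0.223880
  w ← 1.509713 + (0.43/2)·(-0.532419 + (-0.223880)) = 1.347109
s=0.860000, w=1.347109:
  k1 = f(0.860000, 1.347109) = -0.196682
  k2 = f(1.290000, 1.262536) = 0.030410
  w ← 1.347109 + (0.43/2)·(-0.196682 + 0.030410) = 1.311361
w(1.29) ≈ 1.3114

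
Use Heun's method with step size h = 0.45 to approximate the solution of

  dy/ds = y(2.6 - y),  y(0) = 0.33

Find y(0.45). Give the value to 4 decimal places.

0.7887

Heun: k1 = f(s_n, y_n); k2 = f(s_n + h, y_n + h·k1); y_{n+1} = y_n + (h/2)·(k1 + k2).
s=0.000000, y=0.330000:
  k1 = f(0.000000, 0.330000) = 0.749100
  k2 = f(0.450000, 0.667095) = 1.289431
  y ← 0.330000 + (0.45/2)·(0.749100 + 1.289431) = 0.788670
y(0.45) ≈ 0.7887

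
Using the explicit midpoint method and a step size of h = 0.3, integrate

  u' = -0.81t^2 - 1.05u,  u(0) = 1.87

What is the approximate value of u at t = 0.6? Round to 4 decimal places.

0.9594

Midpoint: k1 = f(t_n, u_n); k2 = f(t_n + h/2, u_n + (h/2)·k1); u_{n+1} = u_n + h·k2.
t=0.000000, u=1.870000:
  k1 = f(0.000000, 1.870000) = -1.963500
  k2 = f(0.150000, 1.575475) = -1.672474
  u ← 1.870000 + 0.3·(-1.672474) = 1.368258
t=0.300000, u=1.368258:
  k1 = f(0.300000, 1.368258) = -1.509571
  k2 = f(0.450000, 1.141822) = -1.362938
  u ← 1.368258 + 0.3·(-1.362938) = 0.959376
u(0.6) ≈ 0.9594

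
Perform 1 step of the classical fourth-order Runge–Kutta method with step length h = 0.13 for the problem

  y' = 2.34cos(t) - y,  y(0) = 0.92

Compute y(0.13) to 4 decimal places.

RK4: k1 = f(t_n, y_n); k2 = f(t_n + h/2, y_n + (h/2)·k1); k3 = f(t_n + h/2, y_n + (h/2)·k2); k4 = f(t_n + h, y_n + h·k3); y_{n+1} = y_n + (h/6)·(k1 + 2k2 + 2k3 + k4).
t=0.000000, y=0.920000:
  k1 = f(0.000000, 0.920000) = 1.420000
  k2 = f(0.065000, 1.012300) = 1.322758
  k3 = f(0.065000, 1.005979) = 1.329079
  k4 = f(0.130000, 1.092780) = 1.227475
  y ← 0.920000 + (0.13/6)·(k1 + 2k2 + 2k3 + k4) = 1.092275
y(0.13) ≈ 1.0923

1.0923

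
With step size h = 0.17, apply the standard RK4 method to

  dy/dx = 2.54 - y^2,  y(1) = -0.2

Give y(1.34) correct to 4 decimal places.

RK4: k1 = f(x_n, y_n); k2 = f(x_n + h/2, y_n + (h/2)·k1); k3 = f(x_n + h/2, y_n + (h/2)·k2); k4 = f(x_n + h, y_n + h·k3); y_{n+1} = y_n + (h/6)·(k1 + 2k2 + 2k3 + k4).
x=1.000000, y=-0.200000:
  k1 = f(1.000000, -0.200000) = 2.500000
  k2 = f(1.085000, 0.012500) = 2.539844
  k3 = f(1.085000, 0.015887) = 2.539748
  k4 = f(1.170000, 0.231757) = 2.486289
  y ← -0.200000 + (0.17/6)·(k1 + 2k2 + 2k3 + k4) = 0.229122
x=1.170000, y=0.229122:
  k1 = f(1.170000, 0.229122) = 2.487503
  k2 = f(1.255000, 0.440559) = 2.345907
  k3 = f(1.255000, 0.428524) = 2.356367
  k4 = f(1.340000, 0.629704) = 2.143473
  y ← 0.229122 + (0.17/6)·(k1 + 2k2 + 2k3 + k4) = 0.626795
y(1.34) ≈ 0.6268

0.6268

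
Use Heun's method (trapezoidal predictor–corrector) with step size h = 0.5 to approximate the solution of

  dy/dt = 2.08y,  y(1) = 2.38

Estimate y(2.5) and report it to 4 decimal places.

Heun: k1 = f(t_n, y_n); k2 = f(t_n + h, y_n + h·k1); y_{n+1} = y_n + (h/2)·(k1 + k2).
t=1.000000, y=2.380000:
  k1 = f(1.000000, 2.380000) = 4.950400
  k2 = f(1.500000, 4.855200) = 10.098816
  y ← 2.380000 + (0.5/2)·(4.950400 + 10.098816) = 6.142304
t=1.500000, y=6.142304:
  k1 = f(1.500000, 6.142304) = 12.775992
  k2 = f(2.000000, 12.530300) = 26.063024
  y ← 6.142304 + (0.5/2)·(12.775992 + 26.063024) = 15.852058
t=2.000000, y=15.852058:
  k1 = f(2.000000, 15.852058) = 32.972281
  k2 = f(2.500000, 32.338199) = 67.263453
  y ← 15.852058 + (0.5/2)·(32.972281 + 67.263453) = 40.910992
y(2.5) ≈ 40.9110

40.9110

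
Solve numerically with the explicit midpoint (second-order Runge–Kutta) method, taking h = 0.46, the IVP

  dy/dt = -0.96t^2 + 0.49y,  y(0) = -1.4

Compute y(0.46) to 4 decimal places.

-1.7745

Midpoint: k1 = f(t_n, y_n); k2 = f(t_n + h/2, y_n + (h/2)·k1); y_{n+1} = y_n + h·k2.
t=0.000000, y=-1.400000:
  k1 = f(0.000000, -1.400000) = -0.686000
  k2 = f(0.230000, -1.557780) = -0.814096
  y ← -1.400000 + 0.46·(-0.814096) = -1.774484
y(0.46) ≈ -1.7745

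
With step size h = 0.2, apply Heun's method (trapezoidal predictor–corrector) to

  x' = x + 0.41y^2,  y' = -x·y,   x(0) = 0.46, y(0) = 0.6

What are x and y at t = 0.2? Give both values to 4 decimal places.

Heun on (x,y): k1 = f(t_n, state_n); k2 = f(t_n + h, state_n + h·k1); state_{n+1} = state_n + (h/2)·(k1 + k2).
0.000000: (0.460000, 0.600000)
  k1 = (0.607600, -0.276000)
  predictor → (0.581520, 0.544800)
  k2 = (0.703211, -0.316812)
  → (0.591081, 0.540719)
(x(0.2), y(0.2)) ≈ (0.5911, 0.5407)

0.5911, 0.5407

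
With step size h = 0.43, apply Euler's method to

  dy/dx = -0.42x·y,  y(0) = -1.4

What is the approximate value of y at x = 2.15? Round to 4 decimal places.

Euler: y_{n+1} = y_n + h·f(x_n, y_n).
x=0.000000, y=-1.400000: f=0.000000 → y ← -1.400000 + 0.43·0.000000 = -1.400000
x=0.430000, y=-1.400000: f=0.252840 → y ← -1.400000 + 0.43·0.252840 = -1.291279
x=0.860000, y=-1.291279: f=0.466410 → y ← -1.291279 + 0.43·0.466410 = -1.090723
x=1.290000, y=-1.090723: f=0.590953 → y ← -1.090723 + 0.43·0.590953 = -0.836613
x=1.720000, y=-0.836613: f=0.604369 → y ← -0.836613 + 0.43·0.604369 = -0.576734
y(2.15) ≈ -0.5767

-0.5767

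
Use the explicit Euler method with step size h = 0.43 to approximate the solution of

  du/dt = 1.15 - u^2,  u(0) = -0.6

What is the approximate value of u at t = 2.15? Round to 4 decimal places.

1.0609

Euler: u_{n+1} = u_n + h·f(t_n, u_n).
t=0.000000, u=-0.600000: f=0.790000 → u ← -0.600000 + 0.43·0.790000 = -0.260300
t=0.430000, u=-0.260300: f=1.082244 → u ← -0.260300 + 0.43·1.082244 = 0.205065
t=0.860000, u=0.205065: f=1.107948 → u ← 0.205065 + 0.43·1.107948 = 0.681483
t=1.290000, u=0.681483: f=0.685581 → u ← 0.681483 + 0.43·0.685581 = 0.976283
t=1.720000, u=0.976283: f=0.196872 → u ← 0.976283 + 0.43·0.196872 = 1.060938
u(2.15) ≈ 1.0609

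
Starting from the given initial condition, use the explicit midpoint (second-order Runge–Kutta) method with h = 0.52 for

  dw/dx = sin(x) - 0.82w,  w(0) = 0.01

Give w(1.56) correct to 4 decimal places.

0.6738

Midpoint: k1 = f(x_n, w_n); k2 = f(x_n + h/2, w_n + (h/2)·k1); w_{n+1} = w_n + h·k2.
x=0.000000, w=0.010000:
  k1 = f(0.000000, 0.010000) = -0.008200
  k2 = f(0.260000, 0.007868) = 0.250629
  w ← 0.010000 + 0.52·0.250629 = 0.140327
x=0.520000, w=0.140327:
  k1 = f(0.520000, 0.140327) = 0.381812
  k2 = f(0.780000, 0.239598) = 0.506809
  w ← 0.140327 + 0.52·0.506809 = 0.403868
x=1.040000, w=0.403868:
  k1 = f(1.040000, 0.403868) = 0.531233
  k2 = f(1.300000, 0.541988) = 0.519128
  w ← 0.403868 + 0.52·0.519128 = 0.673814
w(1.56) ≈ 0.6738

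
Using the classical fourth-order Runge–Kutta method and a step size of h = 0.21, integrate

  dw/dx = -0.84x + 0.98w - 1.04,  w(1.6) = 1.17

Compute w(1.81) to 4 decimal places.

0.8616

RK4: k1 = f(x_n, w_n); k2 = f(x_n + h/2, w_n + (h/2)·k1); k3 = f(x_n + h/2, w_n + (h/2)·k2); k4 = f(x_n + h, w_n + h·k3); w_{n+1} = w_n + (h/6)·(k1 + 2k2 + 2k3 + k4).
x=1.600000, w=1.170000:
  k1 = f(1.600000, 1.170000) = -1.237400
  k2 = f(1.705000, 1.040073) = -1.452928
  k3 = f(1.705000, 1.017443) = -1.475106
  k4 = f(1.810000, 0.860228) = -1.717377
  w ← 1.170000 + (0.21/6)·(k1 + 2k2 + 2k3 + k4) = 0.861620
w(1.81) ≈ 0.8616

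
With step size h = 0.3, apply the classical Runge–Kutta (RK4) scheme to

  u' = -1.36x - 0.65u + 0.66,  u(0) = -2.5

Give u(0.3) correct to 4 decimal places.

-1.9346

RK4: k1 = f(x_n, u_n); k2 = f(x_n + h/2, u_n + (h/2)·k1); k3 = f(x_n + h/2, u_n + (h/2)·k2); k4 = f(x_n + h, u_n + h·k3); u_{n+1} = u_n + (h/6)·(k1 + 2k2 + 2k3 + k4).
x=0.000000, u=-2.500000:
  k1 = f(0.000000, -2.500000) = 2.285000
  k2 = f(0.150000, -2.157250) = 1.858213
  k3 = f(0.150000, -2.221268) = 1.899824
  k4 = f(0.300000, -1.930053) = 1.506534
  u ← -2.500000 + (0.3/6)·(k1 + 2k2 + 2k3 + k4) = -1.934620
u(0.3) ≈ -1.9346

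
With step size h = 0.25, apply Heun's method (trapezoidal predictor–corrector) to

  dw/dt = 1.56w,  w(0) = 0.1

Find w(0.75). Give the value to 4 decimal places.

Heun: k1 = f(t_n, w_n); k2 = f(t_n + h, w_n + h·k1); w_{n+1} = w_n + (h/2)·(k1 + k2).
t=0.000000, w=0.100000:
  k1 = f(0.000000, 0.100000) = 0.156000
  k2 = f(0.250000, 0.139000) = 0.216840
  w ← 0.100000 + (0.25/2)·(0.156000 + 0.216840) = 0.146605
t=0.250000, w=0.146605:
  k1 = f(0.250000, 0.146605) = 0.228704
  k2 = f(0.500000, 0.203781) = 0.317898
  w ← 0.146605 + (0.25/2)·(0.228704 + 0.317898) = 0.214930
t=0.500000, w=0.214930:
  k1 = f(0.500000, 0.214930) = 0.335291
  k2 = f(0.750000, 0.298753) = 0.466055
  w ← 0.214930 + (0.25/2)·(0.335291 + 0.466055) = 0.315099
w(0.75) ≈ 0.3151

0.3151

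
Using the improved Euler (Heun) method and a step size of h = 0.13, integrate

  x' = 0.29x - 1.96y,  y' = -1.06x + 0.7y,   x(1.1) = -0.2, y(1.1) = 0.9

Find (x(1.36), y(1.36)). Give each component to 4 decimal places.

Heun on (x,y): k1 = f(t_n, state_n); k2 = f(t_n + h, state_n + h·k1); state_{n+1} = state_n + (h/2)·(k1 + k2).
1.100000: (-0.200000, 0.900000)
  k1 = (-1.822000, 0.842000)
  predictor → (-0.436860, 1.009460)
  k2 = (-2.105231, 1.169694)
  → (-0.455270, 1.030760)
1.230000: (-0.455270, 1.030760)
  k1 = (-2.152318, 1.204118)
  predictor → (-0.735071, 1.187295)
  k2 = (-2.540270, 1.610282)
  → (-0.760288, 1.213696)
(x(1.36), y(1.36)) ≈ (-0.7603, 1.2137)

-0.7603, 1.2137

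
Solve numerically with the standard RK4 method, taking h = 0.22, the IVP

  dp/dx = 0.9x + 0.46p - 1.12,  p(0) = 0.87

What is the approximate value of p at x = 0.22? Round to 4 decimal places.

0.7259

RK4: k1 = f(x_n, p_n); k2 = f(x_n + h/2, p_n + (h/2)·k1); k3 = f(x_n + h/2, p_n + (h/2)·k2); k4 = f(x_n + h, p_n + h·k3); p_{n+1} = p_n + (h/6)·(k1 + 2k2 + 2k3 + k4).
x=0.000000, p=0.870000:
  k1 = f(0.000000, 0.870000) = -0.719800
  k2 = f(0.110000, 0.790822) = -0.657222
  k3 = f(0.110000, 0.797706) = -0.654055
  k4 = f(0.220000, 0.726108) = -0.587990
  p ← 0.870000 + (0.22/6)·(k1 + 2k2 + 2k3 + k4) = 0.725887
p(0.22) ≈ 0.7259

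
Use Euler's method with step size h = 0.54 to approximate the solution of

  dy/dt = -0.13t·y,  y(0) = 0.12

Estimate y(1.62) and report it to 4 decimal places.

Euler: y_{n+1} = y_n + h·f(t_n, y_n).
t=0.000000, y=0.120000: f=0.000000 → y ← 0.120000 + 0.54·0.000000 = 0.120000
t=0.540000, y=0.120000: f=-0.008424 → y ← 0.120000 + 0.54·(-0.008424) = 0.115451
t=1.080000, y=0.115451: f=-0.016209 → y ← 0.115451 + 0.54·(-0.016209) = 0.106698
y(1.62) ≈ 0.1067

0.1067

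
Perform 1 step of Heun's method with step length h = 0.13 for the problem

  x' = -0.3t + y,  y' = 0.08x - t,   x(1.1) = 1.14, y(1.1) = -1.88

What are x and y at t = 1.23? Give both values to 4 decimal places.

Heun on (x,y): k1 = f(t_n, state_n); k2 = f(t_n + h, state_n + h·k1); state_{n+1} = state_n + (h/2)·(k1 + k2).
1.100000: (1.140000, -1.880000)
  k1 = (-2.210000, -1.008800)
  predictor → (0.852700, -2.011144)
  k2 = (-2.380144, -1.161784)
  → (0.841641, -2.021088)
(x(1.23), y(1.23)) ≈ (0.8416, -2.0211)

0.8416, -2.0211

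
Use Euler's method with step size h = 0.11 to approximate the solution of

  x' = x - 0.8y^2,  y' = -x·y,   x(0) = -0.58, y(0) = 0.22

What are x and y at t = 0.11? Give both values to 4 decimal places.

-0.6481, 0.2340

Euler on (x,y): x_{n+1} = x_n + h·x', y_{n+1} = y_n + h·y'.
0.000000: (-0.580000, 0.220000); f=(-0.618720, 0.127600) → (-0.648059, 0.234036)
(x(0.11), y(0.11)) ≈ (-0.6481, 0.2340)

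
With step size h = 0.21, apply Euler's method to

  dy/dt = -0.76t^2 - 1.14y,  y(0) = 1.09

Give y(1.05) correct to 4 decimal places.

0.0973

Euler: y_{n+1} = y_n + h·f(t_n, y_n).
t=0.000000, y=1.090000: f=-1.242600 → y ← 1.090000 + 0.21·(-1.242600) = 0.829054
t=0.210000, y=0.829054: f=-0.978638 → y ← 0.829054 + 0.21·(-0.978638) = 0.623540
t=0.420000, y=0.623540: f=-0.844900 → y ← 0.623540 + 0.21·(-0.844900) = 0.446111
t=0.630000, y=0.446111: f=-0.810211 → y ← 0.446111 + 0.21·(-0.810211) = 0.275967
t=0.840000, y=0.275967: f=-0.850858 → y ← 0.275967 + 0.21·(-0.850858) = 0.097287
y(1.05) ≈ 0.0973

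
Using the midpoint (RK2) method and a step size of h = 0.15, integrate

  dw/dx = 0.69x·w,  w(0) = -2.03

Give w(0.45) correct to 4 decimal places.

-2.1763

Midpoint: k1 = f(x_n, w_n); k2 = f(x_n + h/2, w_n + (h/2)·k1); w_{n+1} = w_n + h·k2.
x=0.000000, w=-2.030000:
  k1 = f(0.000000, -2.030000) = 0.000000
  k2 = f(0.075000, -2.030000) = -0.105052
  w ← -2.030000 + 0.15·(-0.105052) = -2.045758
x=0.150000, w=-2.045758:
  k1 = f(0.150000, -2.045758) = -0.211736
  k2 = f(0.225000, -2.061638) = -0.320069
  w ← -2.045758 + 0.15·(-0.320069) = -2.093768
x=0.300000, w=-2.093768:
  k1 = f(0.300000, -2.093768) = -0.433410
  k2 = f(0.375000, -2.126274) = -0.550173
  w ← -2.093768 + 0.15·(-0.550173) = -2.176294
w(0.45) ≈ -2.1763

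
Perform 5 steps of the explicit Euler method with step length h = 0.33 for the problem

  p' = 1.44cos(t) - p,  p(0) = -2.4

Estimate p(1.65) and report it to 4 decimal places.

0.3681

Euler: p_{n+1} = p_n + h·f(t_n, p_n).
t=0.000000, p=-2.400000: f=3.840000 → p ← -2.400000 + 0.33·3.840000 = -1.132800
t=0.330000, p=-1.132800: f=2.495101 → p ← -1.132800 + 0.33·2.495101 = -0.309417
t=0.660000, p=-0.309417: f=1.447005 → p ← -0.309417 + 0.33·1.447005 = 0.168095
t=0.990000, p=0.168095: f=0.622018 → p ← 0.168095 + 0.33·0.622018 = 0.373361
t=1.320000, p=0.373361: f=-0.015989 → p ← 0.373361 + 0.33·(-0.015989) = 0.368085
p(1.65) ≈ 0.3681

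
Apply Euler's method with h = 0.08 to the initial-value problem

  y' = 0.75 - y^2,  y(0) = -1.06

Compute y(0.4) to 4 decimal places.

Euler: y_{n+1} = y_n + h·f(x_n, y_n).
x=0.000000, y=-1.060000: f=-0.373600 → y ← -1.060000 + 0.08·(-0.373600) = -1.089888
x=0.080000, y=-1.089888: f=-0.437856 → y ← -1.089888 + 0.08·(-0.437856) = -1.124916
x=0.160000, y=-1.124916: f=-0.515437 → y ← -1.124916 + 0.08·(-0.515437) = -1.166151
x=0.240000, y=-1.166151: f=-0.609909 → y ← -1.166151 + 0.08·(-0.609909) = -1.214944
x=0.320000, y=-1.214944: f=-0.726089 → y ← -1.214944 + 0.08·(-0.726089) = -1.273031
y(0.4) ≈ -1.2730

-1.2730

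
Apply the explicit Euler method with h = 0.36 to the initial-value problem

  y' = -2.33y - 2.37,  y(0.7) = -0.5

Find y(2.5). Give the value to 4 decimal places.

-1.0171

Euler: y_{n+1} = y_n + h·f(x_n, y_n).
x=0.700000, y=-0.500000: f=-1.205000 → y ← -0.500000 + 0.36·(-1.205000) = -0.933800
x=1.060000, y=-0.933800: f=-0.194246 → y ← -0.933800 + 0.36·(-0.194246) = -1.003729
x=1.420000, y=-1.003729: f=-0.031312 → y ← -1.003729 + 0.36·(-0.031312) = -1.015001
x=1.780000, y=-1.015001: f=-0.005048 → y ← -1.015001 + 0.36·(-0.005048) = -1.016818
x=2.140000, y=-1.016818: f=-0.000814 → y ← -1.016818 + 0.36·(-0.000814) = -1.017111
y(2.5) ≈ -1.0171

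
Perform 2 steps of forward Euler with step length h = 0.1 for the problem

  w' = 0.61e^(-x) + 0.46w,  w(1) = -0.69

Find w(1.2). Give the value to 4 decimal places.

Euler: w_{n+1} = w_n + h·f(x_n, w_n).
x=1.000000, w=-0.690000: f=-0.092994 → w ← -0.690000 + 0.1·(-0.092994) = -0.699299
x=1.100000, w=-0.699299: f=-0.118626 → w ← -0.699299 + 0.1·(-0.118626) = -0.711162
w(1.2) ≈ -0.7112

-0.7112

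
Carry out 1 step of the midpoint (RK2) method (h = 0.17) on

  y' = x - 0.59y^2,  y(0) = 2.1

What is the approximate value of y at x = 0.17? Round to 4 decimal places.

Midpoint: k1 = f(x_n, y_n); k2 = f(x_n + h/2, y_n + (h/2)·k1); y_{n+1} = y_n + h·k2.
x=0.000000, y=2.100000:
  k1 = f(0.000000, 2.100000) = -2.601900
  k2 = f(0.085000, 1.878839) = -1.997720
  y ← 2.100000 + 0.17·(-1.997720) = 1.760388
y(0.17) ≈ 1.7604

1.7604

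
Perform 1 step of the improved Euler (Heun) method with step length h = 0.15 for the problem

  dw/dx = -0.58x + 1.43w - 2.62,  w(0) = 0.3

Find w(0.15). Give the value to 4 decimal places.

-0.0704

Heun: k1 = f(x_n, w_n); k2 = f(x_n + h, w_n + h·k1); w_{n+1} = w_n + (h/2)·(k1 + k2).
x=0.000000, w=0.300000:
  k1 = f(0.000000, 0.300000) = -2.191000
  k2 = f(0.150000, -0.028650) = -2.747969
  w ← 0.300000 + (0.15/2)·(-2.191000 + (-2.747969)) = -0.070423
w(0.15) ≈ -0.0704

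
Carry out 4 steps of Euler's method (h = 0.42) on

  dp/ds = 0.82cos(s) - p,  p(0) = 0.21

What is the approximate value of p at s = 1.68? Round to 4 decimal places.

Euler: p_{n+1} = p_n + h·f(s_n, p_n).
s=0.000000, p=0.210000: f=0.610000 → p ← 0.210000 + 0.42·0.610000 = 0.466200
s=0.420000, p=0.466200: f=0.282533 → p ← 0.466200 + 0.42·0.282533 = 0.584864
s=0.840000, p=0.584864: f=-0.037544 → p ← 0.584864 + 0.42·(-0.037544) = 0.569095
s=1.260000, p=0.569095: f=-0.318325 → p ← 0.569095 + 0.42·(-0.318325) = 0.435399
p(1.68) ≈ 0.4354

0.4354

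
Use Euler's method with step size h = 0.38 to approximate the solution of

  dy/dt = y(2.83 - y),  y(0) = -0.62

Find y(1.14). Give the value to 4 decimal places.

-13.1452

Euler: y_{n+1} = y_n + h·f(t_n, y_n).
t=0.000000, y=-0.620000: f=-2.139000 → y ← -0.620000 + 0.38·(-2.139000) = -1.432820
t=0.380000, y=-1.432820: f=-6.107854 → y ← -1.432820 + 0.38·(-6.107854) = -3.753804
t=0.760000, y=-3.753804: f=-24.714314 → y ← -3.753804 + 0.38·(-24.714314) = -13.145244
y(1.14) ≈ -13.1452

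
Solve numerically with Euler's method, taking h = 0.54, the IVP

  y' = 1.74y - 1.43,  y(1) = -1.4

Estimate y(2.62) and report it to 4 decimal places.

Euler: y_{n+1} = y_n + h·f(s_n, y_n).
s=1.000000, y=-1.400000: f=-3.866000 → y ← -1.400000 + 0.54·(-3.866000) = -3.487640
s=1.540000, y=-3.487640: f=-7.498494 → y ← -3.487640 + 0.54·(-7.498494) = -7.536827
s=2.080000, y=-7.536827: f=-14.544078 → y ← -7.536827 + 0.54·(-14.544078) = -15.390629
y(2.62) ≈ -15.3906

-15.3906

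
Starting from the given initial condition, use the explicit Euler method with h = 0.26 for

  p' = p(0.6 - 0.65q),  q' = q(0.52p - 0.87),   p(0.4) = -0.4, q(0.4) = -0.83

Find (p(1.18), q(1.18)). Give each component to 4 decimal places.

Euler on (p,q): p_{n+1} = p_n + h·p', q_{n+1} = q_n + h·q'.
0.400000: (-0.400000, -0.830000); f=(-0.455800, 0.894740) → (-0.518508, -0.597368)
0.660000: (-0.518508, -0.597368); f=(-0.512436, 0.680775) → (-0.651741, -0.420366)
0.920000: (-0.651741, -0.420366); f=(-0.569125, 0.508183) → (-0.799714, -0.288239)
(p(1.18), q(1.18)) ≈ (-0.7997, -0.2882)

-0.7997, -0.2882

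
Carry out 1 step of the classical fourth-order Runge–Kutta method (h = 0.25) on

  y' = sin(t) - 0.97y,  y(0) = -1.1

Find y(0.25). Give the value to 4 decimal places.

RK4: k1 = f(t_n, y_n); k2 = f(t_n + h/2, y_n + (h/2)·k1); k3 = f(t_n + h/2, y_n + (h/2)·k2); k4 = f(t_n + h, y_n + h·k3); y_{n+1} = y_n + (h/6)·(k1 + 2k2 + 2k3 + k4).
t=0.000000, y=-1.100000:
  k1 = f(0.000000, -1.100000) = 1.067000
  k2 = f(0.125000, -0.966625) = 1.062301
  k3 = f(0.125000, -0.967212) = 1.062871
  k4 = f(0.250000, -0.834282) = 1.056658
  y ← -1.100000 + (0.25/6)·(k1 + 2k2 + 2k3 + k4) = -0.834417
y(0.25) ≈ -0.8344

-0.8344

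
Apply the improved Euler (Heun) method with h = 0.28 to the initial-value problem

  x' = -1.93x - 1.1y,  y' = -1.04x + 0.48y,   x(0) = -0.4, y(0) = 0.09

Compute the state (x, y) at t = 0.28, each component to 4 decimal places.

-0.2823, 0.1998

Heun on (x,y): k1 = f(t_n, state_n); k2 = f(t_n + h, state_n + h·k1); state_{n+1} = state_n + (h/2)·(k1 + k2).
0.000000: (-0.400000, 0.090000)
  k1 = (0.673000, 0.459200)
  predictor → (-0.211560, 0.218576)
  k2 = (0.167877, 0.324939)
  → (-0.282277, 0.199779)
(x(0.28), y(0.28)) ≈ (-0.2823, 0.1998)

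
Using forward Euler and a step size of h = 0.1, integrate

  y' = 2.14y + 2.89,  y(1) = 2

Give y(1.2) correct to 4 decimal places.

3.5874

Euler: y_{n+1} = y_n + h·f(t_n, y_n).
t=1.000000, y=2.000000: f=7.170000 → y ← 2.000000 + 0.1·7.170000 = 2.717000
t=1.100000, y=2.717000: f=8.704380 → y ← 2.717000 + 0.1·8.704380 = 3.587438
y(1.2) ≈ 3.5874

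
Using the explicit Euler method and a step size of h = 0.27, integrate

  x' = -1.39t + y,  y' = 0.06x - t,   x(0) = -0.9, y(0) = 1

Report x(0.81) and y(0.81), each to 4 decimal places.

-0.4243, 0.7490

Euler on (x,y): x_{n+1} = x_n + h·x', y_{n+1} = y_n + h·y'.
0.000000: (-0.900000, 1.000000); f=(1.000000, -0.054000) → (-0.630000, 0.985420)
0.270000: (-0.630000, 0.985420); f=(0.610120, -0.307800) → (-0.465268, 0.902314)
0.540000: (-0.465268, 0.902314); f=(0.151714, -0.567916) → (-0.424305, 0.748977)
(x(0.81), y(0.81)) ≈ (-0.4243, 0.7490)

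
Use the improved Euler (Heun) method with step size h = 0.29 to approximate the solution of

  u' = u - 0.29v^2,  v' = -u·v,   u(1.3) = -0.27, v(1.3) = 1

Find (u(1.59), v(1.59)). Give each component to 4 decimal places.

Heun on (u,v): k1 = f(t_n, state_n); k2 = f(t_n + h, state_n + h·k1); state_{n+1} = state_n + (h/2)·(k1 + k2).
1.300000: (-0.270000, 1.000000)
  k1 = (-0.560000, 0.270000)
  predictor → (-0.432400, 1.078300)
  k2 = (-0.769592, 0.466257)
  → (-0.462791, 1.106757)
(u(1.59), v(1.59)) ≈ (-0.4628, 1.1068)

-0.4628, 1.1068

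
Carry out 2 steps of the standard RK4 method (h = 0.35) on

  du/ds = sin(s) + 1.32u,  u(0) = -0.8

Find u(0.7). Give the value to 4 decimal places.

RK4: k1 = f(s_n, u_n); k2 = f(s_n + h/2, u_n + (h/2)·k1); k3 = f(s_n + h/2, u_n + (h/2)·k2); k4 = f(s_n + h, u_n + h·k3); u_{n+1} = u_n + (h/6)·(k1 + 2k2 + 2k3 + k4).
s=0.000000, u=-0.800000:
  k1 = f(0.000000, -0.800000) = -1.056000
  k2 = f(0.175000, -0.984800) = -1.125828
  k3 = f(0.175000, -0.997020) = -1.141958
  k4 = f(0.350000, -1.199685) = -1.240687
  u ← -0.800000 + (0.35/6)·(k1 + 2k2 + 2k3 + k4) = -1.198548
s=0.350000, u=-1.198548:
  k1 = f(0.350000, -1.198548) = -1.239186
  k2 = f(0.525000, -1.415406) = -1.367123
  k3 = f(0.525000, -1.437795) = -1.396676
  k4 = f(0.700000, -1.687385) = -1.583131
  u ← -1.198548 + (0.35/6)·(k1 + 2k2 + 2k3 + k4) = -1.685627
u(0.7) ≈ -1.6856

-1.6856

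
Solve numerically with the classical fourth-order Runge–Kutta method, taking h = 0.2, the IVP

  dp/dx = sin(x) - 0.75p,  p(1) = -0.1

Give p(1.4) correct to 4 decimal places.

RK4: k1 = f(x_n, p_n); k2 = f(x_n + h/2, p_n + (h/2)·k1); k3 = f(x_n + h/2, p_n + (h/2)·k2); k4 = f(x_n + h, p_n + h·k3); p_{n+1} = p_n + (h/6)·(k1 + 2k2 + 2k3 + k4).
x=1.000000, p=-0.100000:
  k1 = f(1.000000, -0.100000) = 0.916471
  k2 = f(1.100000, -0.008353) = 0.897472
  k3 = f(1.100000, -0.010253) = 0.898897
  k4 = f(1.200000, 0.079779) = 0.872205
  p ← -0.100000 + (0.2/6)·(k1 + 2k2 + 2k3 + k4) = 0.079380
x=1.200000, p=0.079380:
  k1 = f(1.200000, 0.079380) = 0.872504
  k2 = f(1.300000, 0.166631) = 0.838585
  k3 = f(1.300000, 0.163239) = 0.841129
  k4 = f(1.400000, 0.247606) = 0.799745
  p ← 0.079380 + (0.2/6)·(k1 + 2k2 + 2k3 + k4) = 0.247103
p(1.4) ≈ 0.2471

0.2471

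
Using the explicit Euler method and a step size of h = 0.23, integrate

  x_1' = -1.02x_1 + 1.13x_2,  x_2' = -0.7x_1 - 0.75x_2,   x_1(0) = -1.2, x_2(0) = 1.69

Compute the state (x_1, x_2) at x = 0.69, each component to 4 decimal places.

Euler on (x_1,x_2): x_1_{n+1} = x_1_n + h·x_1', x_2_{n+1} = x_2_n + h·x_2'.
0.000000: (-1.200000, 1.690000); f=(3.133700, -0.427500) → (-0.479249, 1.591675)
0.230000: (-0.479249, 1.591675); f=(2.287427, -0.858282) → (0.046859, 1.394270)
0.460000: (0.046859, 1.394270); f=(1.527729, -1.078504) → (0.398237, 1.146214)
(x_1(0.69), x_2(0.69)) ≈ (0.3982, 1.1462)

0.3982, 1.1462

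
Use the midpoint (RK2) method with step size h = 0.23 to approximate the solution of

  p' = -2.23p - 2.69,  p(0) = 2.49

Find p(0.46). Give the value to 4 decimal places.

0.2083

Midpoint: k1 = f(x_n, p_n); k2 = f(x_n + h/2, p_n + (h/2)·k1); p_{n+1} = p_n + h·k2.
x=0.000000, p=2.490000:
  k1 = f(0.000000, 2.490000) = -8.242700
  k2 = f(0.115000, 1.542089) = -6.128860
  p ← 2.490000 + 0.23·(-6.128860) = 1.080362
x=0.230000, p=1.080362:
  k1 = f(0.230000, 1.080362) = -5.099208
  k2 = f(0.345000, 0.493953) = -3.791516
  p ← 1.080362 + 0.23·(-3.791516) = 0.208314
p(0.46) ≈ 0.2083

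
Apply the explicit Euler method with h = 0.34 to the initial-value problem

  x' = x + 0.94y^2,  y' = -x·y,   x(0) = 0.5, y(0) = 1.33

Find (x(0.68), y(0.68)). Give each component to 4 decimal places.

2.0448, 0.6402

Euler on (x,y): x_{n+1} = x_n + h·x', y_{n+1} = y_n + h·y'.
0.000000: (0.500000, 1.330000); f=(2.162766, -0.665000) → (1.235340, 1.103900)
0.340000: (1.235340, 1.103900); f=(2.380820, -1.363692) → (2.044819, 0.640245)
(x(0.68), y(0.68)) ≈ (2.0448, 0.6402)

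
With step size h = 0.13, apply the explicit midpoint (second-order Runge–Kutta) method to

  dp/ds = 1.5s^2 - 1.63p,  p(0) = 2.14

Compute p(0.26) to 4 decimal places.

1.4137

Midpoint: k1 = f(s_n, p_n); k2 = f(s_n + h/2, p_n + (h/2)·k1); p_{n+1} = p_n + h·k2.
s=0.000000, p=2.140000:
  k1 = f(0.000000, 2.140000) = -3.488200
  k2 = f(0.065000, 1.913267) = -3.112288
  p ← 2.140000 + 0.13·(-3.112288) = 1.735403
s=0.130000, p=1.735403:
  k1 = f(0.130000, 1.735403) = -2.803356
  k2 = f(0.195000, 1.553184) = -2.474653
  p ← 1.735403 + 0.13·(-2.474653) = 1.413698
p(0.26) ≈ 1.4137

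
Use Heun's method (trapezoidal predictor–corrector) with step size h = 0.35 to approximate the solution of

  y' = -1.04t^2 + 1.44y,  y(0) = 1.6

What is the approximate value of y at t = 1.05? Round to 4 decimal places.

Heun: k1 = f(t_n, y_n); k2 = f(t_n + h, y_n + h·k1); y_{n+1} = y_n + (h/2)·(k1 + k2).
t=0.000000, y=1.600000:
  k1 = f(0.000000, 1.600000) = 2.304000
  k2 = f(0.350000, 2.406400) = 3.337816
  y ← 1.600000 + (0.35/2)·(2.304000 + 3.337816) = 2.587318
t=0.350000, y=2.587318:
  k1 = f(0.350000, 2.587318) = 3.598338
  k2 = f(0.700000, 3.846736) = 5.029700
  y ← 2.587318 + (0.35/2)·(3.598338 + 5.029700) = 4.097224
t=0.700000, y=4.097224:
  k1 = f(0.700000, 4.097224) = 5.390403
  k2 = f(1.050000, 5.983865) = 7.470166
  y ← 4.097224 + (0.35/2)·(5.390403 + 7.470166) = 6.347824
y(1.05) ≈ 6.3478

6.3478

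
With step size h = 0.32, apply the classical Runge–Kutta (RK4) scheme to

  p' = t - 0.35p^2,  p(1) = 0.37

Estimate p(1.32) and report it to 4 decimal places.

RK4: k1 = f(t_n, p_n); k2 = f(t_n + h/2, p_n + (h/2)·k1); k3 = f(t_n + h/2, p_n + (h/2)·k2); k4 = f(t_n + h, p_n + h·k3); p_{n+1} = p_n + (h/6)·(k1 + 2k2 + 2k3 + k4).
t=1.000000, p=0.370000:
  k1 = f(1.000000, 0.370000) = 0.952085
  k2 = f(1.160000, 0.522334) = 1.064509
  k3 = f(1.160000, 0.540321) = 1.057818
  k4 = f(1.320000, 0.708502) = 1.144309
  p ← 0.370000 + (0.32/6)·(k1 + 2k2 + 2k3 + k4) = 0.708189
p(1.32) ≈ 0.7082

0.7082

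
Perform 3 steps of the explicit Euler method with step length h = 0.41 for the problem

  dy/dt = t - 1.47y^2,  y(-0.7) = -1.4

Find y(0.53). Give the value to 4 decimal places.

-45.9471

Euler: y_{n+1} = y_n + h·f(t_n, y_n).
t=-0.700000, y=-1.400000: f=-3.581200 → y ← -1.400000 + 0.41·(-3.581200) = -2.868292
t=-0.290000, y=-2.868292: f=-12.383836 → y ← -2.868292 + 0.41·(-12.383836) = -7.945665
t=0.120000, y=-7.945665: f=-92.686371 → y ← -7.945665 + 0.41·(-92.686371) = -45.947076
y(0.53) ≈ -45.9471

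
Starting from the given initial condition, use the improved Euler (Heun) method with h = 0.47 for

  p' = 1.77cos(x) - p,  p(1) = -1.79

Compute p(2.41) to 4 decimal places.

Heun: k1 = f(x_n, p_n); k2 = f(x_n + h, p_n + h·k1); p_{n+1} = p_n + (h/2)·(k1 + k2).
x=1.000000, p=-1.790000:
  k1 = f(1.000000, -1.790000) = 2.746335
  k2 = f(1.470000, -0.499223) = 0.677330
  p ← -1.790000 + (0.47/2)·(2.746335 + 0.677330) = -0.985439
x=1.470000, p=-0.985439:
  k1 = f(1.470000, -0.985439) = 1.163546
  k2 = f(1.940000, -0.438572) = -0.200173
  p ← -0.985439 + (0.47/2)·(1.163546 + (-0.200173)) = -0.759046
x=1.940000, p=-0.759046:
  k1 = f(1.940000, -0.759046) = 0.120301
  k2 = f(2.410000, -0.702505) = -0.614573
  p ← -0.759046 + (0.47/2)·(0.120301 + (-0.614573)) = -0.875200
p(2.41) ≈ -0.8752

-0.8752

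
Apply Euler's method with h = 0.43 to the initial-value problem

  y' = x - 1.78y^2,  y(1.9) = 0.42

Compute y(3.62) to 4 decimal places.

Euler: y_{n+1} = y_n + h·f(x_n, y_n).
x=1.900000, y=0.420000: f=1.586008 → y ← 0.420000 + 0.43·1.586008 = 1.101983
x=2.330000, y=1.101983: f=0.168426 → y ← 1.101983 + 0.43·0.168426 = 1.174407
x=2.760000, y=1.174407: f=0.304969 → y ← 1.174407 + 0.43·0.304969 = 1.305543
x=3.190000, y=1.305543: f=0.156091 → y ← 1.305543 + 0.43·0.156091 = 1.372662
y(3.62) ≈ 1.3727

1.3727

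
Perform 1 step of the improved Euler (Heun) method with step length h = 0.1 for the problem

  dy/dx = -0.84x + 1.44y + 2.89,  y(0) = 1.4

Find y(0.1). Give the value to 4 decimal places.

1.9217

Heun: k1 = f(x_n, y_n); k2 = f(x_n + h, y_n + h·k1); y_{n+1} = y_n + (h/2)·(k1 + k2).
x=0.000000, y=1.400000:
  k1 = f(0.000000, 1.400000) = 4.906000
  k2 = f(0.100000, 1.890600) = 5.528464
  y ← 1.400000 + (0.1/2)·(4.906000 + 5.528464) = 1.921723
y(0.1) ≈ 1.9217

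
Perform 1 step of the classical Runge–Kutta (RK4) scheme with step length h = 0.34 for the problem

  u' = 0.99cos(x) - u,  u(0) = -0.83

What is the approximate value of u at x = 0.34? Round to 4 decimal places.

RK4: k1 = f(x_n, u_n); k2 = f(x_n + h/2, u_n + (h/2)·k1); k3 = f(x_n + h/2, u_n + (h/2)·k2); k4 = f(x_n + h, u_n + h·k3); u_{n+1} = u_n + (h/6)·(k1 + 2k2 + 2k3 + k4).
x=0.000000, u=-0.830000:
  k1 = f(0.000000, -0.830000) = 1.820000
  k2 = f(0.170000, -0.520600) = 1.496329
  k3 = f(0.170000, -0.575624) = 1.551353
  k4 = f(0.340000, -0.302540) = 1.235867
  u ← -0.830000 + (0.34/6)·(k1 + 2k2 + 2k3 + k4) = -0.311430
u(0.34) ≈ -0.3114

-0.3114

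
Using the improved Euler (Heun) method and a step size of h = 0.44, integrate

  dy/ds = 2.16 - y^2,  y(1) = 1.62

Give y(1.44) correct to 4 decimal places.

Heun: k1 = f(s_n, y_n); k2 = f(s_n + h, y_n + h·k1); y_{n+1} = y_n + (h/2)·(k1 + k2).
s=1.000000, y=1.620000:
  k1 = f(1.000000, 1.620000) = -0.464400
  k2 = f(1.440000, 1.415664) = 0.155895
  y ← 1.620000 + (0.44/2)·(-0.464400 + 0.155895) = 1.552129
y(1.44) ≈ 1.5521

1.5521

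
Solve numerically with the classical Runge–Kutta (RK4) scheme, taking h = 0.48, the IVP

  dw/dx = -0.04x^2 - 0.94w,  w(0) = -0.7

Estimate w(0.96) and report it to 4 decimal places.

-0.2936

RK4: k1 = f(x_n, w_n); k2 = f(x_n + h/2, w_n + (h/2)·k1); k3 = f(x_n + h/2, w_n + (h/2)·k2); k4 = f(x_n + h, w_n + h·k3); w_{n+1} = w_n + (h/6)·(k1 + 2k2 + 2k3 + k4).
x=0.000000, w=-0.700000:
  k1 = f(0.000000, -0.700000) = 0.658000
  k2 = f(0.240000, -0.542080) = 0.507251
  k3 = f(0.240000, -0.578260) = 0.541260
  k4 = f(0.480000, -0.440195) = 0.404567
  w ← -0.700000 + (0.48/6)·(k1 + 2k2 + 2k3 + k4) = -0.447233
x=0.480000, w=-0.447233:
  k1 = f(0.480000, -0.447233) = 0.411183
  k2 = f(0.720000, -0.348549) = 0.306900
  k3 = f(0.720000, -0.373577) = 0.330426
  k4 = f(0.960000, -0.288628) = 0.234447
  w ← -0.447233 + (0.48/6)·(k1 + 2k2 + 2k3 + k4) = -0.293610
w(0.96) ≈ -0.2936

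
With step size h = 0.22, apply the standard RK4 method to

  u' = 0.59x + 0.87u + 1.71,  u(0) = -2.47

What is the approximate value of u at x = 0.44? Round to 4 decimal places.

-2.6401

RK4: k1 = f(x_n, u_n); k2 = f(x_n + h/2, u_n + (h/2)·k1); k3 = f(x_n + h/2, u_n + (h/2)·k2); k4 = f(x_n + h, u_n + h·k3); u_{n+1} = u_n + (h/6)·(k1 + 2k2 + 2k3 + k4).
x=0.000000, u=-2.470000:
  k1 = f(0.000000, -2.470000) = -0.438900
  k2 = f(0.110000, -2.518279) = -0.416003
  k3 = f(0.110000, -2.515760) = -0.413811
  k4 = f(0.220000, -2.561039) = -0.388304
  u ← -2.470000 + (0.22/6)·(k1 + 2k2 + 2k3 + k4) = -2.561184
x=0.220000, u=-2.561184:
  k1 = f(0.220000, -2.561184) = -0.388430
  k2 = f(0.330000, -2.603911) = -0.360703
  k3 = f(0.330000, -2.600861) = -0.358049
  k4 = f(0.440000, -2.639955) = -0.327161
  u ← -2.561184 + (0.22/6)·(k1 + 2k2 + 2k3 + k4) = -2.640131
u(0.44) ≈ -2.6401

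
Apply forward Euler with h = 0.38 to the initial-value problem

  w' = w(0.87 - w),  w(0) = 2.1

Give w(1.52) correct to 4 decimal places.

Euler: w_{n+1} = w_n + h·f(t_n, w_n).
t=0.000000, w=2.100000: f=-2.583000 → w ← 2.100000 + 0.38·(-2.583000) = 1.118460
t=0.380000, w=1.118460: f=-0.277893 → w ← 1.118460 + 0.38·(-0.277893) = 1.012861
t=0.760000, w=1.012861: f=-0.144698 → w ← 1.012861 + 0.38·(-0.144698) = 0.957876
t=1.140000, w=0.957876: f=-0.084174 → w ← 0.957876 + 0.38·(-0.084174) = 0.925889
w(1.52) ≈ 0.9259

0.9259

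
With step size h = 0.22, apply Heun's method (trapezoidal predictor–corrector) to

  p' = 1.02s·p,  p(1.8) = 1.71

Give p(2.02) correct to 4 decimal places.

Heun: k1 = f(s_n, p_n); k2 = f(s_n + h, p_n + h·k1); p_{n+1} = p_n + (h/2)·(k1 + k2).
s=1.800000, p=1.710000:
  k1 = f(1.800000, 1.710000) = 3.139560
  k2 = f(2.020000, 2.400703) = 4.946409
  p ← 1.710000 + (0.22/2)·(3.139560 + 4.946409) = 2.599457
p(2.02) ≈ 2.5995

2.5995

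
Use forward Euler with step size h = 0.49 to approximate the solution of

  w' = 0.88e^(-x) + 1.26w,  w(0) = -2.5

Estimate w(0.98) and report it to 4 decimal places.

-5.5784

Euler: w_{n+1} = w_n + h·f(x_n, w_n).
x=0.000000, w=-2.500000: f=-2.270000 → w ← -2.500000 + 0.49·(-2.270000) = -3.612300
x=0.490000, w=-3.612300: f=-4.012387 → w ← -3.612300 + 0.49·(-4.012387) = -5.578370
w(0.98) ≈ -5.5784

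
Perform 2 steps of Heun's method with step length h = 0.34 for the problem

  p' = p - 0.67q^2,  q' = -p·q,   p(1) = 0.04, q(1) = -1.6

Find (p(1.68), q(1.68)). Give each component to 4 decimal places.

-1.8220, -2.4516

Heun on (p,q): k1 = f(t_n, state_n); k2 = f(t_n + h, state_n + h·k1); state_{n+1} = state_n + (h/2)·(k1 + k2).
1.000000: (0.040000, -1.600000)
  k1 = (-1.675200, 0.064000)
  predictor → (-0.529568, -1.578240)
  k2 = (-2.198432, -0.835785)
  → (-0.618517, -1.731204)
1.340000: (-0.618517, -1.731204)
  k1 = (-2.626551, -1.070780)
  predictor → (-1.511545, -2.095269)
  k2 = (-4.452946, -3.167092)
  → (-1.822032, -2.451642)
(p(1.68), q(1.68)) ≈ (-1.8220, -2.4516)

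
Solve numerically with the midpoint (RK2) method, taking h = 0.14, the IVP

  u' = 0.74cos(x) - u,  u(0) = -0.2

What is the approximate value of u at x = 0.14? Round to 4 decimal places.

-0.0779

Midpoint: k1 = f(x_n, u_n); k2 = f(x_n + h/2, u_n + (h/2)·k1); u_{n+1} = u_n + h·k2.
x=0.000000, u=-0.200000:
  k1 = f(0.000000, -0.200000) = 0.940000
  k2 = f(0.070000, -0.134200) = 0.872388
  u ← -0.200000 + 0.14·0.872388 = -0.077866
u(0.14) ≈ -0.0779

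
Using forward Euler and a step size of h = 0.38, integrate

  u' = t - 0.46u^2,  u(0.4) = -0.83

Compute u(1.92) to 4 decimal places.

0.3368

Euler: u_{n+1} = u_n + h·f(t_n, u_n).
t=0.400000, u=-0.830000: f=0.083106 → u ← -0.830000 + 0.38·0.083106 = -0.798420
t=0.780000, u=-0.798420: f=0.486762 → u ← -0.798420 + 0.38·0.486762 = -0.613450
t=1.160000, u=-0.613450: f=0.986892 → u ← -0.613450 + 0.38·0.986892 = -0.238431
t=1.540000, u=-0.238431: f=1.513849 → u ← -0.238431 + 0.38·1.513849 = 0.336832
u(1.92) ≈ 0.3368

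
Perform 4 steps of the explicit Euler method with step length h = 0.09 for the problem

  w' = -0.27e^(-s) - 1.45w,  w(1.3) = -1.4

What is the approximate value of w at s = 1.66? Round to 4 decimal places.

-0.8190

Euler: w_{n+1} = w_n + h·f(s_n, w_n).
s=1.300000, w=-1.400000: f=1.956416 → w ← -1.400000 + 0.09·1.956416 = -1.223923
s=1.390000, w=-1.223923: f=1.707437 → w ← -1.223923 + 0.09·1.707437 = -1.070253
s=1.480000, w=-1.070253: f=1.490405 → w ← -1.070253 + 0.09·1.490405 = -0.936117
s=1.570000, w=-0.936117: f=1.301197 → w ← -0.936117 + 0.09·1.301197 = -0.819009
w(1.66) ≈ -0.8190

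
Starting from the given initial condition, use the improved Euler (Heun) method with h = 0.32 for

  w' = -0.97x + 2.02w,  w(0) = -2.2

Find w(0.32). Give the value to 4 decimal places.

Heun: k1 = f(x_n, w_n); k2 = f(x_n + h, w_n + h·k1); w_{n+1} = w_n + (h/2)·(k1 + k2).
x=0.000000, w=-2.200000:
  k1 = f(0.000000, -2.200000) = -4.444000
  k2 = f(0.320000, -3.622080) = -7.627002
  w ← -2.200000 + (0.32/2)·(-4.444000 + (-7.627002)) = -4.131360
w(0.32) ≈ -4.1314

-4.1314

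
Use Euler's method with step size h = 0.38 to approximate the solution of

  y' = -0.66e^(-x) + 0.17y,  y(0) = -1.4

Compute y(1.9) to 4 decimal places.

-2.7168

Euler: y_{n+1} = y_n + h·f(x_n, y_n).
x=0.000000, y=-1.400000: f=-0.898000 → y ← -1.400000 + 0.38·(-0.898000) = -1.741240
x=0.380000, y=-1.741240: f=-0.747359 → y ← -1.741240 + 0.38·(-0.747359) = -2.025237
x=0.760000, y=-2.025237: f=-0.652950 → y ← -2.025237 + 0.38·(-0.652950) = -2.273358
x=1.140000, y=-2.273358: f=-0.597551 → y ← -2.273358 + 0.38·(-0.597551) = -2.500427
x=1.520000, y=-2.500427: f=-0.569422 → y ← -2.500427 + 0.38·(-0.569422) = -2.716808
y(1.9) ≈ -2.7168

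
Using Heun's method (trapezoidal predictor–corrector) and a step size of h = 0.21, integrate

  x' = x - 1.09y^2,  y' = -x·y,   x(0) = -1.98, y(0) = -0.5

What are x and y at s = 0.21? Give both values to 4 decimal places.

Heun on (x,y): k1 = f(s_n, state_n); k2 = f(s_n + h, state_n + h·k1); state_{n+1} = state_n + (h/2)·(k1 + k2).
0.000000: (-1.980000, -0.500000)
  k1 = (-2.252500, -0.990000)
  predictor → (-2.453025, -0.707900)
  k2 = (-2.999248, -1.736496)
  → (-2.531434, -0.786282)
(x(0.21), y(0.21)) ≈ (-2.5314, -0.7863)

-2.5314, -0.7863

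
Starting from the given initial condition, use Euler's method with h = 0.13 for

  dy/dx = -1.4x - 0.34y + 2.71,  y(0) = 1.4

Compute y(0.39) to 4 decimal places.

Euler: y_{n+1} = y_n + h·f(x_n, y_n).
x=0.000000, y=1.400000: f=2.234000 → y ← 1.400000 + 0.13·2.234000 = 1.690420
x=0.130000, y=1.690420: f=1.953257 → y ← 1.690420 + 0.13·1.953257 = 1.944343
x=0.260000, y=1.944343: f=1.684923 → y ← 1.944343 + 0.13·1.684923 = 2.163383
y(0.39) ≈ 2.1634

2.1634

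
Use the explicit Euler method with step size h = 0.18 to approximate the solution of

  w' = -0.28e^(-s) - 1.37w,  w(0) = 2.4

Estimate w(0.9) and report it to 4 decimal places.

0.4817

Euler: w_{n+1} = w_n + h·f(s_n, w_n).
s=0.000000, w=2.400000: f=-3.568000 → w ← 2.400000 + 0.18·(-3.568000) = 1.757760
s=0.180000, w=1.757760: f=-2.642007 → w ← 1.757760 + 0.18·(-2.642007) = 1.282199
s=0.360000, w=1.282199: f=-1.951962 → w ← 1.282199 + 0.18·(-1.951962) = 0.930846
s=0.540000, w=0.930846: f=-1.438428 → w ← 0.930846 + 0.18·(-1.438428) = 0.671929
s=0.720000, w=0.671929: f=-1.056833 → w ← 0.671929 + 0.18·(-1.056833) = 0.481699
w(0.9) ≈ 0.4817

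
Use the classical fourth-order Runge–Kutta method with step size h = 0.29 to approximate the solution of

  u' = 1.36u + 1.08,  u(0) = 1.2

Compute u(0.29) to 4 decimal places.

RK4: k1 = f(x_n, u_n); k2 = f(x_n + h/2, u_n + (h/2)·k1); k3 = f(x_n + h/2, u_n + (h/2)·k2); k4 = f(x_n + h, u_n + h·k3); u_{n+1} = u_n + (h/6)·(k1 + 2k2 + 2k3 + k4).
x=0.000000, u=1.200000:
  k1 = f(0.000000, 1.200000) = 2.712000
  k2 = f(0.145000, 1.593240) = 3.246806
  k3 = f(0.145000, 1.670787) = 3.352270
  k4 = f(0.290000, 2.172158) = 4.034135
  u ← 1.200000 + (0.29/6)·(k1 + 2k2 + 2k3 + k4) = 2.163974
u(0.29) ≈ 2.1640

2.1640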